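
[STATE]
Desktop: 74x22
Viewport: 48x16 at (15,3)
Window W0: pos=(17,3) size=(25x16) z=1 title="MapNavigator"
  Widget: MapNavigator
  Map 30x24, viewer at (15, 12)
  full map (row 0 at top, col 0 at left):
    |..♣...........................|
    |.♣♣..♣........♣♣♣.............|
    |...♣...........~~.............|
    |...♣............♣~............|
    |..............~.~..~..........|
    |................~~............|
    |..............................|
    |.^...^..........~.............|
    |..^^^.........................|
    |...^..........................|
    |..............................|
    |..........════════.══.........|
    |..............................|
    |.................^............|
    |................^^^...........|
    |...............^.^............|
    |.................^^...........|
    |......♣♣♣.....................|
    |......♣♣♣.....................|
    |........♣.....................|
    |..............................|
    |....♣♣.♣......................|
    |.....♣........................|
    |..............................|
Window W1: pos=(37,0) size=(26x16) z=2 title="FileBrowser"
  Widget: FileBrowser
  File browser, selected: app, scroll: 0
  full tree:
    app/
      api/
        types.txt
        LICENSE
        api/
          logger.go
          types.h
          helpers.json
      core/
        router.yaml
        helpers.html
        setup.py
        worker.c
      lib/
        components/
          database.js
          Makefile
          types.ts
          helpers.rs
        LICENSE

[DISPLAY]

  ┏━━━━━━━━━━━━━━━━━━━┃> [-] app/              ┃
  ┃ MapNavigator      ┃    [+] api/            ┃
  ┠───────────────────┃    [+] core/           ┃
  ┃...................┃    [+] lib/            ┃
  ┃.^..........~......┃                        ┃
  ┃^..................┃                        ┃
  ┃...................┃                        ┃
  ┃...................┃                        ┃
  ┃......════════.══..┃                        ┃
  ┃...........@.......┃                        ┃
  ┃.............^.....┃                        ┃
  ┃............^^^....┃                        ┃
  ┃...........^.^.....┗━━━━━━━━━━━━━━━━━━━━━━━━┛
  ┃.............^^........┃                     
  ┃..♣♣♣..................┃                     
  ┗━━━━━━━━━━━━━━━━━━━━━━━┛                     


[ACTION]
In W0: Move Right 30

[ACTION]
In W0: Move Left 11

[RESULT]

  ┏━━━━━━━━━━━━━━━━━━━┃> [-] app/              ┃
  ┃ MapNavigator      ┃    [+] api/            ┃
  ┠───────────────────┃    [+] core/           ┃
  ┃...................┃    [+] lib/            ┃
  ┃.........~.........┃                        ┃
  ┃...................┃                        ┃
  ┃...................┃                        ┃
  ┃...................┃                        ┃
  ┃...════════.══.....┃                        ┃
  ┃...........@.......┃                        ┃
  ┃..........^........┃                        ┃
  ┃.........^^^.......┃                        ┃
  ┃........^.^........┗━━━━━━━━━━━━━━━━━━━━━━━━┛
  ┃..........^^...........┃                     
  ┃♣♣.....................┃                     
  ┗━━━━━━━━━━━━━━━━━━━━━━━┛                     


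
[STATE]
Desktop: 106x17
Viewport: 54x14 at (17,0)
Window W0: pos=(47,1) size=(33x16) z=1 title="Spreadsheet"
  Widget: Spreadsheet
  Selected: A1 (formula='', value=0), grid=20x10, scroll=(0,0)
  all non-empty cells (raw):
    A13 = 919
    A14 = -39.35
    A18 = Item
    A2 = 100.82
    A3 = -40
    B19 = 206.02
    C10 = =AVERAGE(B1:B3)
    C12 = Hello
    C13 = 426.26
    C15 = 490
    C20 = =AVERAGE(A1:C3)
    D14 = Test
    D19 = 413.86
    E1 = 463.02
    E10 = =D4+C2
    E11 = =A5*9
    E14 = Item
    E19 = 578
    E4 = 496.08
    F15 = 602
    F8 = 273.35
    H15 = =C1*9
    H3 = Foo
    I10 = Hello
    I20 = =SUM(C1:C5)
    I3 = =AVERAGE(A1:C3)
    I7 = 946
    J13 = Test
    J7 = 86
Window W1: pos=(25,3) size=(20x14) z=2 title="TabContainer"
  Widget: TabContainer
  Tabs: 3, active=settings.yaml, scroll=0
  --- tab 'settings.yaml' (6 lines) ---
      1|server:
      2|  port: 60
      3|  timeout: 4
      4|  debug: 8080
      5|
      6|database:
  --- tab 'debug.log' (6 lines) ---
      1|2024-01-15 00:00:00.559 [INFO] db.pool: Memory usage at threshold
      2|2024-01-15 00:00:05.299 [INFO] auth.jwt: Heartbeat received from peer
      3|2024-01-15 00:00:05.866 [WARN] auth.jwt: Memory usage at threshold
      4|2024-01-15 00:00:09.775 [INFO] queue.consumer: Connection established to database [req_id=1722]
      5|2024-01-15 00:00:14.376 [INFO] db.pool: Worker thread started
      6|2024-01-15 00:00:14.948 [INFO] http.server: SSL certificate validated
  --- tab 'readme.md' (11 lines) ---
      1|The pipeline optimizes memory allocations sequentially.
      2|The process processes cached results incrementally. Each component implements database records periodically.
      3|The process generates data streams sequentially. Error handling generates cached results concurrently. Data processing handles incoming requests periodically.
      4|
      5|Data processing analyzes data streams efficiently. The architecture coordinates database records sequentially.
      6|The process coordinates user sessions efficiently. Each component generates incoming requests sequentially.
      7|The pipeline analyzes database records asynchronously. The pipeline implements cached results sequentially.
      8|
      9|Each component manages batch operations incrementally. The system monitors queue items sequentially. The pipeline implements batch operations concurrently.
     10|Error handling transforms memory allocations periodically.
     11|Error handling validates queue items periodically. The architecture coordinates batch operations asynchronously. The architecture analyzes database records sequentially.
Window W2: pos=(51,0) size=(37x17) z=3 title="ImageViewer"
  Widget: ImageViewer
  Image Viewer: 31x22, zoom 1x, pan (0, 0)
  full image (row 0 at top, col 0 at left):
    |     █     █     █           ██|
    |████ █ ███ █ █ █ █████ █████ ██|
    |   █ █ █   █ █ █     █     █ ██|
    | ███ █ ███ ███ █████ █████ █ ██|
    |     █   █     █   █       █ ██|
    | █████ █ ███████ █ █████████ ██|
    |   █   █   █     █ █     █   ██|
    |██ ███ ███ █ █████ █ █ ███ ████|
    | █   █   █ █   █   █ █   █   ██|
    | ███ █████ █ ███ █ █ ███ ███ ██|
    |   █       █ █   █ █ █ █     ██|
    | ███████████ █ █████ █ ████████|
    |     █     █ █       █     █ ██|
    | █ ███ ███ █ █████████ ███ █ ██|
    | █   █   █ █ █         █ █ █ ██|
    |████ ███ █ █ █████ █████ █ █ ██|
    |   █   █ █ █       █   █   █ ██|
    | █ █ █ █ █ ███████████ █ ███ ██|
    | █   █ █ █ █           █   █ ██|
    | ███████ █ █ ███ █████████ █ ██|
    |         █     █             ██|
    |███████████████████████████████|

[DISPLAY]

                                  ┏━━━━━━━━━━━━━━━━━━━
                              ┏━━━┃ ImageViewer       
                              ┃ Sp┠───────────────────
        ┏━━━━━━━━━━━━━━━━━━┓  ┠───┃     █     █     █ 
        ┃ TabContainer     ┃  ┃A1:┃████ █ ███ █ █ █ ██
        ┠──────────────────┨  ┃   ┃   █ █ █   █ █ █   
        ┃[settings.yaml]│ d┃  ┃---┃ ███ █ ███ ███ ████
        ┃──────────────────┃  ┃  1┃     █   █     █   
        ┃server:           ┃  ┃  2┃ █████ █ ███████ █ 
        ┃  port: 60        ┃  ┃  3┃   █   █   █     █ 
        ┃  timeout: 4      ┃  ┃  4┃██ ███ ███ █ █████ 
        ┃  debug: 8080     ┃  ┃  5┃ █   █   █ █   █   
        ┃                  ┃  ┃  6┃ ███ █████ █ ███ █ 
        ┃database:         ┃  ┃  7┃   █       █ █   █ 


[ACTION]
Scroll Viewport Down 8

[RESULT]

        ┏━━━━━━━━━━━━━━━━━━┓  ┠───┃     █     █     █ 
        ┃ TabContainer     ┃  ┃A1:┃████ █ ███ █ █ █ ██
        ┠──────────────────┨  ┃   ┃   █ █ █   █ █ █   
        ┃[settings.yaml]│ d┃  ┃---┃ ███ █ ███ ███ ████
        ┃──────────────────┃  ┃  1┃     █   █     █   
        ┃server:           ┃  ┃  2┃ █████ █ ███████ █ 
        ┃  port: 60        ┃  ┃  3┃   █   █   █     █ 
        ┃  timeout: 4      ┃  ┃  4┃██ ███ ███ █ █████ 
        ┃  debug: 8080     ┃  ┃  5┃ █   █   █ █   █   
        ┃                  ┃  ┃  6┃ ███ █████ █ ███ █ 
        ┃database:         ┃  ┃  7┃   █       █ █   █ 
        ┃                  ┃  ┃  8┃ ███████████ █ ████
        ┃                  ┃  ┃  9┃     █     █ █     
        ┗━━━━━━━━━━━━━━━━━━┛  ┗━━━┗━━━━━━━━━━━━━━━━━━━


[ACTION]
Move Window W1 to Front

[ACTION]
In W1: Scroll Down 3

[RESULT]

        ┏━━━━━━━━━━━━━━━━━━┓  ┠───┃     █     █     █ 
        ┃ TabContainer     ┃  ┃A1:┃████ █ ███ █ █ █ ██
        ┠──────────────────┨  ┃   ┃   █ █ █   █ █ █   
        ┃[settings.yaml]│ d┃  ┃---┃ ███ █ ███ ███ ████
        ┃──────────────────┃  ┃  1┃     █   █     █   
        ┃  debug: 8080     ┃  ┃  2┃ █████ █ ███████ █ 
        ┃                  ┃  ┃  3┃   █   █   █     █ 
        ┃database:         ┃  ┃  4┃██ ███ ███ █ █████ 
        ┃                  ┃  ┃  5┃ █   █   █ █   █   
        ┃                  ┃  ┃  6┃ ███ █████ █ ███ █ 
        ┃                  ┃  ┃  7┃   █       █ █   █ 
        ┃                  ┃  ┃  8┃ ███████████ █ ████
        ┃                  ┃  ┃  9┃     █     █ █     
        ┗━━━━━━━━━━━━━━━━━━┛  ┗━━━┗━━━━━━━━━━━━━━━━━━━


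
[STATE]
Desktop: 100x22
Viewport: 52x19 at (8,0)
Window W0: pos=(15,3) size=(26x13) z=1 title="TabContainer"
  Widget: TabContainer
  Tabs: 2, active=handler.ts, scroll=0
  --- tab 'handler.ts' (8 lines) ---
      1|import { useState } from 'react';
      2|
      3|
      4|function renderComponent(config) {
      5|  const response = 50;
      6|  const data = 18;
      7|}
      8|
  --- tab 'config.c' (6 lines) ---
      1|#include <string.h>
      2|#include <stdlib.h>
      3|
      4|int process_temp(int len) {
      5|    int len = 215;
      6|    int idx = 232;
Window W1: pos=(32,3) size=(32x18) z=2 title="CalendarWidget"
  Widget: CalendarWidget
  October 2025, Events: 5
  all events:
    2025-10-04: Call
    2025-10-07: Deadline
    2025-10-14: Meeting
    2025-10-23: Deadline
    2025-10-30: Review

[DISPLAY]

                                                    
                                                    
                                                    
       ┏━━━━━━━━━━━━━━━━┏━━━━━━━━━━━━━━━━━━━━━━━━━━━
       ┃ TabContainer   ┃ CalendarWidget            
       ┠────────────────┠───────────────────────────
       ┃[handler.ts]│ co┃         October 2025      
       ┃────────────────┃Mo Tu We Th Fr Sa Su       
       ┃import { useStat┃       1  2  3  4*  5      
       ┃                ┃ 6  7*  8  9 10 11 12      
       ┃                ┃13 14* 15 16 17 18 19      
       ┃function renderC┃20 21 22 23* 24 25 26      
       ┃  const response┃27 28 29 30* 31            
       ┃  const data = 1┃                           
       ┃}               ┃                           
       ┗━━━━━━━━━━━━━━━━┃                           
                        ┃                           
                        ┃                           
                        ┃                           


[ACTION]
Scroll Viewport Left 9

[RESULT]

                                                    
                                                    
                                                    
               ┏━━━━━━━━━━━━━━━━┏━━━━━━━━━━━━━━━━━━━
               ┃ TabContainer   ┃ CalendarWidget    
               ┠────────────────┠───────────────────
               ┃[handler.ts]│ co┃         October 20
               ┃────────────────┃Mo Tu We Th Fr Sa S
               ┃import { useStat┃       1  2  3  4* 
               ┃                ┃ 6  7*  8  9 10 11 
               ┃                ┃13 14* 15 16 17 18 
               ┃function renderC┃20 21 22 23* 24 25 
               ┃  const response┃27 28 29 30* 31    
               ┃  const data = 1┃                   
               ┃}               ┃                   
               ┗━━━━━━━━━━━━━━━━┃                   
                                ┃                   
                                ┃                   
                                ┃                   


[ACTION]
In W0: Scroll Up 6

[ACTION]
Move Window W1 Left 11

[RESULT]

                                                    
                                                    
                                                    
               ┏━━━━━┏━━━━━━━━━━━━━━━━━━━━━━━━━━━━━━
               ┃ TabC┃ CalendarWidget               
               ┠─────┠──────────────────────────────
               ┃[hand┃         October 2025         
               ┃─────┃Mo Tu We Th Fr Sa Su          
               ┃impor┃       1  2  3  4*  5         
               ┃     ┃ 6  7*  8  9 10 11 12         
               ┃     ┃13 14* 15 16 17 18 19         
               ┃funct┃20 21 22 23* 24 25 26         
               ┃  con┃27 28 29 30* 31               
               ┃  con┃                              
               ┃}    ┃                              
               ┗━━━━━┃                              
                     ┃                              
                     ┃                              
                     ┃                              


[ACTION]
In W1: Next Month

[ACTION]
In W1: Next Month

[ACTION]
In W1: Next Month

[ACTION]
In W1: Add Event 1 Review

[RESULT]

                                                    
                                                    
                                                    
               ┏━━━━━┏━━━━━━━━━━━━━━━━━━━━━━━━━━━━━━
               ┃ TabC┃ CalendarWidget               
               ┠─────┠──────────────────────────────
               ┃[hand┃         January 2026         
               ┃─────┃Mo Tu We Th Fr Sa Su          
               ┃impor┃          1*  2  3  4         
               ┃     ┃ 5  6  7  8  9 10 11          
               ┃     ┃12 13 14 15 16 17 18          
               ┃funct┃19 20 21 22 23 24 25          
               ┃  con┃26 27 28 29 30 31             
               ┃  con┃                              
               ┃}    ┃                              
               ┗━━━━━┃                              
                     ┃                              
                     ┃                              
                     ┃                              


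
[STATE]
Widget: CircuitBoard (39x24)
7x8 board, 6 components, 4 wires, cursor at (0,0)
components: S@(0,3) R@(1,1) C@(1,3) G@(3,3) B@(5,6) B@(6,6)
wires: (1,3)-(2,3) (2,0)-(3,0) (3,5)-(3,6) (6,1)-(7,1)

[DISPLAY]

   0 1 2 3 4 5 6                       
0  [.]          S                      
                                       
1       R       C                      
                │                      
2   ·           ·                      
    │                                  
3   ·           G       · ─ ·          
                                       
4                                      
                                       
5                           B          
                                       
6       ·                   B          
        │                              
7       ·                              
Cursor: (0,0)                          
                                       
                                       
                                       
                                       
                                       
                                       
                                       


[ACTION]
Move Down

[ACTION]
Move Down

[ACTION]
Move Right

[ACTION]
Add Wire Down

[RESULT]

   0 1 2 3 4 5 6                       
0               S                      
                                       
1       R       C                      
                │                      
2   ·  [.]      ·                      
    │   │                              
3   ·   ·       G       · ─ ·          
                                       
4                                      
                                       
5                           B          
                                       
6       ·                   B          
        │                              
7       ·                              
Cursor: (2,1)                          
                                       
                                       
                                       
                                       
                                       
                                       
                                       


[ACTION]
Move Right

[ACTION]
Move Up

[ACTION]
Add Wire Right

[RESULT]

   0 1 2 3 4 5 6                       
0               S                      
                                       
1       R  [.]─ C                      
                │                      
2   ·   ·       ·                      
    │   │                              
3   ·   ·       G       · ─ ·          
                                       
4                                      
                                       
5                           B          
                                       
6       ·                   B          
        │                              
7       ·                              
Cursor: (1,2)                          
                                       
                                       
                                       
                                       
                                       
                                       
                                       


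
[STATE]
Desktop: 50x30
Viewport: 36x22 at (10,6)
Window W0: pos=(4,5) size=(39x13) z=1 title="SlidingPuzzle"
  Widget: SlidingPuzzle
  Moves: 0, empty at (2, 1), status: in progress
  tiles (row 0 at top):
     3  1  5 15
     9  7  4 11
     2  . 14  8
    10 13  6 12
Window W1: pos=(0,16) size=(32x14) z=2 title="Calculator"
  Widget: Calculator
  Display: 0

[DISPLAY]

ingPuzzle                       ┃   
────────────────────────────────┨   
┬────┬────┬────┐                ┃   
│  1 │  5 │ 15 │                ┃   
┼────┼────┼────┤                ┃   
│  7 │  4 │ 11 │                ┃   
┼────┼────┼────┤                ┃   
│    │ 14 │  8 │                ┃   
┼────┼────┼────┤                ┃   
│ 13 │  6 │ 12 │                ┃   
━━━━━━━━━━━━━━━━━━━━━┓          ┃   
or                   ┃━━━━━━━━━━┛   
─────────────────────┨              
                    0┃              
───┬───┐             ┃              
 9 │ ÷ │             ┃              
───┼───┤             ┃              
 6 │ × │             ┃              
───┼───┤             ┃              
 3 │ - │             ┃              
───┼───┤             ┃              
 = │ + │             ┃              


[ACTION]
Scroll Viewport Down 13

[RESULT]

┬────┬────┬────┐                ┃   
│  1 │  5 │ 15 │                ┃   
┼────┼────┼────┤                ┃   
│  7 │  4 │ 11 │                ┃   
┼────┼────┼────┤                ┃   
│    │ 14 │  8 │                ┃   
┼────┼────┼────┤                ┃   
│ 13 │  6 │ 12 │                ┃   
━━━━━━━━━━━━━━━━━━━━━┓          ┃   
or                   ┃━━━━━━━━━━┛   
─────────────────────┨              
                    0┃              
───┬───┐             ┃              
 9 │ ÷ │             ┃              
───┼───┤             ┃              
 6 │ × │             ┃              
───┼───┤             ┃              
 3 │ - │             ┃              
───┼───┤             ┃              
 = │ + │             ┃              
───┴───┘             ┃              
━━━━━━━━━━━━━━━━━━━━━┛              


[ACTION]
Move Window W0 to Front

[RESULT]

┬────┬────┬────┐                ┃   
│  1 │  5 │ 15 │                ┃   
┼────┼────┼────┤                ┃   
│  7 │  4 │ 11 │                ┃   
┼────┼────┼────┤                ┃   
│    │ 14 │  8 │                ┃   
┼────┼────┼────┤                ┃   
│ 13 │  6 │ 12 │                ┃   
┴────┴────┴────┘                ┃   
━━━━━━━━━━━━━━━━━━━━━━━━━━━━━━━━┛   
─────────────────────┨              
                    0┃              
───┬───┐             ┃              
 9 │ ÷ │             ┃              
───┼───┤             ┃              
 6 │ × │             ┃              
───┼───┤             ┃              
 3 │ - │             ┃              
───┼───┤             ┃              
 = │ + │             ┃              
───┴───┘             ┃              
━━━━━━━━━━━━━━━━━━━━━┛              


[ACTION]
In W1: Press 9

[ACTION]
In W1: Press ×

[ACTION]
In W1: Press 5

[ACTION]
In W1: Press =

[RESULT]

┬────┬────┬────┐                ┃   
│  1 │  5 │ 15 │                ┃   
┼────┼────┼────┤                ┃   
│  7 │  4 │ 11 │                ┃   
┼────┼────┼────┤                ┃   
│    │ 14 │  8 │                ┃   
┼────┼────┼────┤                ┃   
│ 13 │  6 │ 12 │                ┃   
┴────┴────┴────┘                ┃   
━━━━━━━━━━━━━━━━━━━━━━━━━━━━━━━━┛   
─────────────────────┨              
                   45┃              
───┬───┐             ┃              
 9 │ ÷ │             ┃              
───┼───┤             ┃              
 6 │ × │             ┃              
───┼───┤             ┃              
 3 │ - │             ┃              
───┼───┤             ┃              
 = │ + │             ┃              
───┴───┘             ┃              
━━━━━━━━━━━━━━━━━━━━━┛              


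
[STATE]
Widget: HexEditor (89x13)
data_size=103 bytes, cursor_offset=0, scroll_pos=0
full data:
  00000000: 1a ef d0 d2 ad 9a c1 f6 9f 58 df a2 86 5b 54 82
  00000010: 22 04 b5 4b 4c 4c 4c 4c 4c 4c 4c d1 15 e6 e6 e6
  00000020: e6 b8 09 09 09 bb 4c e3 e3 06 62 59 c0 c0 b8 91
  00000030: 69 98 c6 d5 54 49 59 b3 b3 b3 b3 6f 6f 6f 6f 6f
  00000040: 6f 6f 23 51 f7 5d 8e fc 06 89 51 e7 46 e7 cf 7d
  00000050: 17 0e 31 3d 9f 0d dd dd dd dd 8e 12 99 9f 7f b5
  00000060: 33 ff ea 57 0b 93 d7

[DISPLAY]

00000000  1A ef d0 d2 ad 9a c1 f6  9f 58 df a2 86 5b 54 82  |.........X...[T.|           
00000010  22 04 b5 4b 4c 4c 4c 4c  4c 4c 4c d1 15 e6 e6 e6  |"..KLLLLLLL.....|           
00000020  e6 b8 09 09 09 bb 4c e3  e3 06 62 59 c0 c0 b8 91  |......L...bY....|           
00000030  69 98 c6 d5 54 49 59 b3  b3 b3 b3 6f 6f 6f 6f 6f  |i...TIY....ooooo|           
00000040  6f 6f 23 51 f7 5d 8e fc  06 89 51 e7 46 e7 cf 7d  |oo#Q.]....Q.F..}|           
00000050  17 0e 31 3d 9f 0d dd dd  dd dd 8e 12 99 9f 7f b5  |..1=............|           
00000060  33 ff ea 57 0b 93 d7                              |3..W...         |           
                                                                                         
                                                                                         
                                                                                         
                                                                                         
                                                                                         
                                                                                         


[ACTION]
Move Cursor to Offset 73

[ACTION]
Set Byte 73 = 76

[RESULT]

00000000  1a ef d0 d2 ad 9a c1 f6  9f 58 df a2 86 5b 54 82  |.........X...[T.|           
00000010  22 04 b5 4b 4c 4c 4c 4c  4c 4c 4c d1 15 e6 e6 e6  |"..KLLLLLLL.....|           
00000020  e6 b8 09 09 09 bb 4c e3  e3 06 62 59 c0 c0 b8 91  |......L...bY....|           
00000030  69 98 c6 d5 54 49 59 b3  b3 b3 b3 6f 6f 6f 6f 6f  |i...TIY....ooooo|           
00000040  6f 6f 23 51 f7 5d 8e fc  06 76 51 e7 46 e7 cf 7d  |oo#Q.]...vQ.F..}|           
00000050  17 0e 31 3d 9f 0d dd dd  dd dd 8e 12 99 9f 7f b5  |..1=............|           
00000060  33 ff ea 57 0b 93 d7                              |3..W...         |           
                                                                                         
                                                                                         
                                                                                         
                                                                                         
                                                                                         
                                                                                         


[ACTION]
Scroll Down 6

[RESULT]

00000060  33 ff ea 57 0b 93 d7                              |3..W...         |           
                                                                                         
                                                                                         
                                                                                         
                                                                                         
                                                                                         
                                                                                         
                                                                                         
                                                                                         
                                                                                         
                                                                                         
                                                                                         
                                                                                         


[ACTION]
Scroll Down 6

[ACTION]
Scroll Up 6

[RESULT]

00000000  1a ef d0 d2 ad 9a c1 f6  9f 58 df a2 86 5b 54 82  |.........X...[T.|           
00000010  22 04 b5 4b 4c 4c 4c 4c  4c 4c 4c d1 15 e6 e6 e6  |"..KLLLLLLL.....|           
00000020  e6 b8 09 09 09 bb 4c e3  e3 06 62 59 c0 c0 b8 91  |......L...bY....|           
00000030  69 98 c6 d5 54 49 59 b3  b3 b3 b3 6f 6f 6f 6f 6f  |i...TIY....ooooo|           
00000040  6f 6f 23 51 f7 5d 8e fc  06 76 51 e7 46 e7 cf 7d  |oo#Q.]...vQ.F..}|           
00000050  17 0e 31 3d 9f 0d dd dd  dd dd 8e 12 99 9f 7f b5  |..1=............|           
00000060  33 ff ea 57 0b 93 d7                              |3..W...         |           
                                                                                         
                                                                                         
                                                                                         
                                                                                         
                                                                                         
                                                                                         


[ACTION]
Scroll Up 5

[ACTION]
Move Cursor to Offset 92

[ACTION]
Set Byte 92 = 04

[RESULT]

00000000  1a ef d0 d2 ad 9a c1 f6  9f 58 df a2 86 5b 54 82  |.........X...[T.|           
00000010  22 04 b5 4b 4c 4c 4c 4c  4c 4c 4c d1 15 e6 e6 e6  |"..KLLLLLLL.....|           
00000020  e6 b8 09 09 09 bb 4c e3  e3 06 62 59 c0 c0 b8 91  |......L...bY....|           
00000030  69 98 c6 d5 54 49 59 b3  b3 b3 b3 6f 6f 6f 6f 6f  |i...TIY....ooooo|           
00000040  6f 6f 23 51 f7 5d 8e fc  06 76 51 e7 46 e7 cf 7d  |oo#Q.]...vQ.F..}|           
00000050  17 0e 31 3d 9f 0d dd dd  dd dd 8e 12 04 9f 7f b5  |..1=............|           
00000060  33 ff ea 57 0b 93 d7                              |3..W...         |           
                                                                                         
                                                                                         
                                                                                         
                                                                                         
                                                                                         
                                                                                         


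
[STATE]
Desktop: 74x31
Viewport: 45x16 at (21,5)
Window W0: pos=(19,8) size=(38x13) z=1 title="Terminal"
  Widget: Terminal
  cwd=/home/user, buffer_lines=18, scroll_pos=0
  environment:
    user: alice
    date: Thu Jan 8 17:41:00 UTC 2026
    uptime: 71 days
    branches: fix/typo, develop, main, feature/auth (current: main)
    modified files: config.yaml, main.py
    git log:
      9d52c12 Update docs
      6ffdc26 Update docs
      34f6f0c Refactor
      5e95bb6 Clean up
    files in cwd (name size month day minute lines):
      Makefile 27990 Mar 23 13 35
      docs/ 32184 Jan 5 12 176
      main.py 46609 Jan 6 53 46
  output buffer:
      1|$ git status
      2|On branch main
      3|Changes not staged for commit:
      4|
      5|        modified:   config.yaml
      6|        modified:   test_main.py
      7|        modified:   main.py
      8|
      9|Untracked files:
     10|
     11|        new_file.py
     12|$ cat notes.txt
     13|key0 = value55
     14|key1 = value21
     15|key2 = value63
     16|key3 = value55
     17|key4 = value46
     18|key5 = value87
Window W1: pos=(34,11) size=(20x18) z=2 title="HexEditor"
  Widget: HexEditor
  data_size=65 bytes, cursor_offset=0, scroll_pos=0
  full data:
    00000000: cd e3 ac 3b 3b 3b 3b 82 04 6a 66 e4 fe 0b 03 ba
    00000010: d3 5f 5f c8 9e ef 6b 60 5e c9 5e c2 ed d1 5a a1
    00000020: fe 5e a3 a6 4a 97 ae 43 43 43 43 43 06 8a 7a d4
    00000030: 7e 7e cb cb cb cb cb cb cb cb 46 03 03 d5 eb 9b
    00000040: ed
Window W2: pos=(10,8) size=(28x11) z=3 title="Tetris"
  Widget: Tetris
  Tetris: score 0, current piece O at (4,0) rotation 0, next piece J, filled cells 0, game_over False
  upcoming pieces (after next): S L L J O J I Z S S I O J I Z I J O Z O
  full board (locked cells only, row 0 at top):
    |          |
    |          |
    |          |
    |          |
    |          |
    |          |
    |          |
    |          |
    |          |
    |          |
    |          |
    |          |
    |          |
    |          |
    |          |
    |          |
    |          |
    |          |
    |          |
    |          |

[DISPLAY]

                                             
                                             
                                             
━━━━━━━━━━━━━━━━┓━━━━━━━━━━━━━━━━━━┓         
                ┃                  ┃         
────────────────┨──────────────────┨         
│Next:          ┃━━━━━━━━━━━━━━━┓  ┃         
│█              ┃xEditor        ┃  ┃         
│███            ┃───────────────┨  ┃         
│               ┃00000  CD e3 ac┃  ┃         
│               ┃00010  d3 5f 5f┃  ┃         
│               ┃00020  fe 5e a3┃  ┃         
│Score:         ┃00030  7e 7e cb┃  ┃         
━━━━━━━━━━━━━━━━┛00040  ed      ┃  ┃         
ntracked file┃                  ┃  ┃         
━━━━━━━━━━━━━┃                  ┃━━┛         


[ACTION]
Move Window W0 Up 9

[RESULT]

hanges not staged for commit:      ┃         
                                   ┃         
       modified:   config.yaml     ┃         
━━━━━━━━━━━━━━━━┓  test_main.py    ┃         
                ┃  main.py         ┃         
────────────────┨                  ┃         
│Next:          ┃━━━━━━━━━━━━━━━┓  ┃         
│█              ┃xEditor        ┃━━┛         
│███            ┃───────────────┨            
│               ┃00000  CD e3 ac┃            
│               ┃00010  d3 5f 5f┃            
│               ┃00020  fe 5e a3┃            
│Score:         ┃00030  7e 7e cb┃            
━━━━━━━━━━━━━━━━┛00040  ed      ┃            
             ┃                  ┃            
             ┃                  ┃            


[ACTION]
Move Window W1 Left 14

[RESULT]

hanges not staged for commit:      ┃         
                                   ┃         
       modified:   config.yaml     ┃         
━━━━━━━━━━━━━━━━┓  test_main.py    ┃         
                ┃  main.py         ┃         
────────────────┨                  ┃         
│Next:          ┃━┓                ┃         
│█              ┃ ┃━━━━━━━━━━━━━━━━┛         
│███            ┃─┨                          
│               ┃c┃                          
│               ┃f┃                          
│               ┃3┃                          
│Score:         ┃b┃                          
━━━━━━━━━━━━━━━━┛ ┃                          
                  ┃                          
                  ┃                          


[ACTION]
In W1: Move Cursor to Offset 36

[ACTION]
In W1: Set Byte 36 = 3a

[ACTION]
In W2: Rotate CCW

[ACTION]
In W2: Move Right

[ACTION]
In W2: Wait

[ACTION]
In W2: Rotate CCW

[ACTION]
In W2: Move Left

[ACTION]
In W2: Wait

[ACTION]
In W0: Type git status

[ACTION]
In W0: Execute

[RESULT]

 git status                        ┃         
n branch main                      ┃         
hanges not staged for commit:      ┃         
━━━━━━━━━━━━━━━━┓                  ┃         
                ┃  config.yaml     ┃         
────────────────┨  main.py         ┃         
│Next:          ┃━┓                ┃         
│█              ┃ ┃━━━━━━━━━━━━━━━━┛         
│███            ┃─┨                          
│               ┃c┃                          
│               ┃f┃                          
│               ┃3┃                          
│Score:         ┃b┃                          
━━━━━━━━━━━━━━━━┛ ┃                          
                  ┃                          
                  ┃                          


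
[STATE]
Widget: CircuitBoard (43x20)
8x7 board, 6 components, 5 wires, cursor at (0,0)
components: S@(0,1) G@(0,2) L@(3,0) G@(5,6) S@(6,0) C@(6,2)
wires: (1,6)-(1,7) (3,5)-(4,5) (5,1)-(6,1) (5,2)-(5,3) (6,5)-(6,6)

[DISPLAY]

   0 1 2 3 4 5 6 7                         
0  [.]  S   G                              
                                           
1                           · ─ ·          
                                           
2                                          
                                           
3   L                   ·                  
                        │                  
4                       ·                  
                                           
5       ·   · ─ ·           G              
        │                                  
6   S   ·   C           · ─ ·              
Cursor: (0,0)                              
                                           
                                           
                                           
                                           
                                           


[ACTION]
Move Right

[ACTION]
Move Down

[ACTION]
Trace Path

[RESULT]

   0 1 2 3 4 5 6 7                         
0       S   G                              
                                           
1      [.]                  · ─ ·          
                                           
2                                          
                                           
3   L                   ·                  
                        │                  
4                       ·                  
                                           
5       ·   · ─ ·           G              
        │                                  
6   S   ·   C           · ─ ·              
Cursor: (1,1)  Trace: No connections       
                                           
                                           
                                           
                                           
                                           


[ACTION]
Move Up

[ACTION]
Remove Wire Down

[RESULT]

   0 1 2 3 4 5 6 7                         
0      [S]  G                              
                                           
1                           · ─ ·          
                                           
2                                          
                                           
3   L                   ·                  
                        │                  
4                       ·                  
                                           
5       ·   · ─ ·           G              
        │                                  
6   S   ·   C           · ─ ·              
Cursor: (0,1)  Trace: No connections       
                                           
                                           
                                           
                                           
                                           
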